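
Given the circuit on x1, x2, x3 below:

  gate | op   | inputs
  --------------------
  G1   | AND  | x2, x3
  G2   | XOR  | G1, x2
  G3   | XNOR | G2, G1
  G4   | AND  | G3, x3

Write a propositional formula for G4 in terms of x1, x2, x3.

G1 = x2 AND x3
G2 = G1 XOR x2 = (x2 AND x3) XOR x2
G3 = G2 XNOR G1 = ((x2 AND x3) XOR x2) XNOR (x2 AND x3)
G4 = G3 AND x3 = (((x2 AND x3) XOR x2) XNOR (x2 AND x3)) AND x3

(((x2 AND x3) XOR x2) XNOR (x2 AND x3)) AND x3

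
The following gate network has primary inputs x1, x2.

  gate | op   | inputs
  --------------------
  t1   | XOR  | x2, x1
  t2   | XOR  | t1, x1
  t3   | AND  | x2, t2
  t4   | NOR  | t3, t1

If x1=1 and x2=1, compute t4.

t1 = 1 XOR 1 = 0
t2 = 0 XOR 1 = 1
t3 = 1 AND 1 = 1
t4 = 1 NOR 0 = 0

0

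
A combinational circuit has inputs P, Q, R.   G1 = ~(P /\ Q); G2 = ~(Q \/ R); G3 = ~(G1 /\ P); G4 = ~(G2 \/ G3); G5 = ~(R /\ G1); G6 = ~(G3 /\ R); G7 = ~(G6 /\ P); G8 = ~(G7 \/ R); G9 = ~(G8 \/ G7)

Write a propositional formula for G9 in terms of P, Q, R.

~((~((~((~((~((~(P /\ Q)) /\ P)) /\ R)) /\ P)) \/ R)) \/ (~((~((~((~(P /\ Q)) /\ P)) /\ R)) /\ P)))

G1 = ~(P /\ Q)
G3 = ~(G1 /\ P) = ~((~(P /\ Q)) /\ P)
G6 = ~(G3 /\ R) = ~((~((~(P /\ Q)) /\ P)) /\ R)
G7 = ~(G6 /\ P) = ~((~((~((~(P /\ Q)) /\ P)) /\ R)) /\ P)
G8 = ~(G7 \/ R) = ~((~((~((~((~(P /\ Q)) /\ P)) /\ R)) /\ P)) \/ R)
G9 = ~(G8 \/ G7) = ~((~((~((~((~((~(P /\ Q)) /\ P)) /\ R)) /\ P)) \/ R)) \/ (~((~((~((~(P /\ Q)) /\ P)) /\ R)) /\ P)))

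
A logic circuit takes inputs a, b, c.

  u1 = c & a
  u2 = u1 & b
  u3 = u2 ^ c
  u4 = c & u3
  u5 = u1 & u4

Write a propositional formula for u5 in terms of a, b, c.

u1 = c & a
u2 = u1 & b = (c & a) & b
u3 = u2 ^ c = ((c & a) & b) ^ c
u4 = c & u3 = c & (((c & a) & b) ^ c)
u5 = u1 & u4 = (c & a) & (c & (((c & a) & b) ^ c))

(c & a) & (c & (((c & a) & b) ^ c))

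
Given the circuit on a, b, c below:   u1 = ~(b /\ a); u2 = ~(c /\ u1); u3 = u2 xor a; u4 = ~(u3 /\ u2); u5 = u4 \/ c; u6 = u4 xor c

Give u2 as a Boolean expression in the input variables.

u1 = ~(b /\ a)
u2 = ~(c /\ u1) = ~(c /\ (~(b /\ a)))

~(c /\ (~(b /\ a)))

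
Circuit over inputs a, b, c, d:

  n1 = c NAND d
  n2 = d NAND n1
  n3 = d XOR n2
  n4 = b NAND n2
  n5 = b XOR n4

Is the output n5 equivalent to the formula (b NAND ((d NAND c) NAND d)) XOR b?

Yes

n1 = c NAND d
n2 = d NAND n1 = d NAND (c NAND d)
n4 = b NAND n2 = b NAND (d NAND (c NAND d))
n5 = b XOR n4 = b XOR (b NAND (d NAND (c NAND d)))
At a=0, b=1, c=0, d=1: circuit gives 0, formula gives 0.
At a=0, b=0, c=0, d=0: circuit gives 1, formula gives 1.
Agrees on all 16 inputs.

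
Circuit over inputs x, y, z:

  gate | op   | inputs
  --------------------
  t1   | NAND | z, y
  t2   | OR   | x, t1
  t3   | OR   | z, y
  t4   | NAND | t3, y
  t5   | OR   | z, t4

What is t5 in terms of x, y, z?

t3 = z OR y
t4 = t3 NAND y = (z OR y) NAND y
t5 = z OR t4 = z OR ((z OR y) NAND y)

z OR ((z OR y) NAND y)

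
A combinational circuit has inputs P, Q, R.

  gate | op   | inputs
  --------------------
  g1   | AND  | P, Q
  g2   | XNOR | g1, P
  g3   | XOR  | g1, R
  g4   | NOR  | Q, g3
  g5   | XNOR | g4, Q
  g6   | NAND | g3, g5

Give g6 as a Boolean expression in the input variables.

g1 = P AND Q
g3 = g1 XOR R = (P AND Q) XOR R
g4 = Q NOR g3 = Q NOR ((P AND Q) XOR R)
g5 = g4 XNOR Q = (Q NOR ((P AND Q) XOR R)) XNOR Q
g6 = g3 NAND g5 = ((P AND Q) XOR R) NAND ((Q NOR ((P AND Q) XOR R)) XNOR Q)

((P AND Q) XOR R) NAND ((Q NOR ((P AND Q) XOR R)) XNOR Q)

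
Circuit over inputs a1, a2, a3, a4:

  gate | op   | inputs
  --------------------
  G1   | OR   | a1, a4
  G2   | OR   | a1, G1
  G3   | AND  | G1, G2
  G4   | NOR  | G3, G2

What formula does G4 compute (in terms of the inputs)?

G1 = a1 OR a4
G2 = a1 OR G1 = a1 OR (a1 OR a4)
G3 = G1 AND G2 = (a1 OR a4) AND (a1 OR (a1 OR a4))
G4 = G3 NOR G2 = ((a1 OR a4) AND (a1 OR (a1 OR a4))) NOR (a1 OR (a1 OR a4))

((a1 OR a4) AND (a1 OR (a1 OR a4))) NOR (a1 OR (a1 OR a4))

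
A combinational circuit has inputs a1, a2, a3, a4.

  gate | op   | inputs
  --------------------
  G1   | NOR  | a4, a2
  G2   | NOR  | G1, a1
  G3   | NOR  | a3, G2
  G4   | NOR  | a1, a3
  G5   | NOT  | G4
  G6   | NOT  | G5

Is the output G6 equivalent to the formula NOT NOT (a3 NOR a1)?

Yes

G4 = a1 NOR a3
G5 = NOT G4 = NOT (a1 NOR a3)
G6 = NOT G5 = NOT NOT (a1 NOR a3)
At a1=0, a2=0, a3=1, a4=0: circuit gives 0, formula gives 0.
At a1=0, a2=0, a3=0, a4=0: circuit gives 1, formula gives 1.
Agrees on all 16 inputs.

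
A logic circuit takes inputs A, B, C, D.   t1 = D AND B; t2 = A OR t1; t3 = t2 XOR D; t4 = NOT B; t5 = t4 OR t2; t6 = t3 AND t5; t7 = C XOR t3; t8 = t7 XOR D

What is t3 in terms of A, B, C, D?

t1 = D AND B
t2 = A OR t1 = A OR (D AND B)
t3 = t2 XOR D = (A OR (D AND B)) XOR D

(A OR (D AND B)) XOR D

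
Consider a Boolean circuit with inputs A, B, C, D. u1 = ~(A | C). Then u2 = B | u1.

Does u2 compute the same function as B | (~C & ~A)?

u1 = ~(A | C)
u2 = B | u1 = B | (~(A | C))
At A=0, B=0, C=1, D=0: circuit gives 0, formula gives 0.
At A=0, B=0, C=0, D=0: circuit gives 1, formula gives 1.
Agrees on all 16 inputs.

Yes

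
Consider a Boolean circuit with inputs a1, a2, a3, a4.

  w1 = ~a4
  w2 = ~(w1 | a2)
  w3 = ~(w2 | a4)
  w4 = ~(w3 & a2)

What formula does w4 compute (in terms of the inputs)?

w1 = ~a4
w2 = ~(w1 | a2) = ~(~a4 | a2)
w3 = ~(w2 | a4) = ~((~(~a4 | a2)) | a4)
w4 = ~(w3 & a2) = ~((~((~(~a4 | a2)) | a4)) & a2)

~((~((~(~a4 | a2)) | a4)) & a2)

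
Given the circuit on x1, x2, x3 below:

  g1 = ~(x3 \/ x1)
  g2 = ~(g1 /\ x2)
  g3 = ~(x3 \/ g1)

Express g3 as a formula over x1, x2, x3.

~(x3 \/ (~(x3 \/ x1)))

g1 = ~(x3 \/ x1)
g3 = ~(x3 \/ g1) = ~(x3 \/ (~(x3 \/ x1)))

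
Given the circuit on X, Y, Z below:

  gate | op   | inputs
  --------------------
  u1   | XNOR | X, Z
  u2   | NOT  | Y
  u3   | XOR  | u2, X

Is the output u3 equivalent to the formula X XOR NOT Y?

u2 = NOT Y
u3 = u2 XOR X = NOT Y XOR X
At X=0, Y=1, Z=0: circuit gives 0, formula gives 0.
At X=0, Y=0, Z=0: circuit gives 1, formula gives 1.
Agrees on all 8 inputs.

Yes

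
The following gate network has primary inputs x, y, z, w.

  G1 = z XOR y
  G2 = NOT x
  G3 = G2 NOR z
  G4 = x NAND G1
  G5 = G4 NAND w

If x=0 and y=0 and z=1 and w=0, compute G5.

G1 = 1 XOR 0 = 1
G4 = 0 NAND 1 = 1
G5 = 1 NAND 0 = 1

1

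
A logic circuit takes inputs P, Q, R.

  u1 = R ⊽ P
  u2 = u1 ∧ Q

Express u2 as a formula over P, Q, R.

(R ⊽ P) ∧ Q

u1 = R ⊽ P
u2 = u1 ∧ Q = (R ⊽ P) ∧ Q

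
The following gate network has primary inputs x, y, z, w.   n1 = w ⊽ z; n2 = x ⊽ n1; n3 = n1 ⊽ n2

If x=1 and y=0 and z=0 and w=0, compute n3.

0

n1 = 0 ⊽ 0 = 1
n2 = 1 ⊽ 1 = 0
n3 = 1 ⊽ 0 = 0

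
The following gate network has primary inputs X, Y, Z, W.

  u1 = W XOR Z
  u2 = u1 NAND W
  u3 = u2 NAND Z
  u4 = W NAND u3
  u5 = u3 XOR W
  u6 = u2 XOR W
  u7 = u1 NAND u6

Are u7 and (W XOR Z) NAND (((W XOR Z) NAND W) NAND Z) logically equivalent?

No

u1 = W XOR Z
u2 = u1 NAND W = (W XOR Z) NAND W
u6 = u2 XOR W = ((W XOR Z) NAND W) XOR W
u7 = u1 NAND u6 = (W XOR Z) NAND (((W XOR Z) NAND W) XOR W)
At X=0, Y=0, Z=1, W=0: circuit gives 0, formula gives 1.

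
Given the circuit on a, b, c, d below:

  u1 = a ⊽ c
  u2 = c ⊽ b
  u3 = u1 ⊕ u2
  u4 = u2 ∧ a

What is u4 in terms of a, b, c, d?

(c ⊽ b) ∧ a

u2 = c ⊽ b
u4 = u2 ∧ a = (c ⊽ b) ∧ a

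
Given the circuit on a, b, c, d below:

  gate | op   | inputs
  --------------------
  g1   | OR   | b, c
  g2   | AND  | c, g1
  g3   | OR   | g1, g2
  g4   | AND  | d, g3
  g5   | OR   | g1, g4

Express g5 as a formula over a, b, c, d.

g1 = b OR c
g2 = c AND g1 = c AND (b OR c)
g3 = g1 OR g2 = (b OR c) OR (c AND (b OR c))
g4 = d AND g3 = d AND ((b OR c) OR (c AND (b OR c)))
g5 = g1 OR g4 = (b OR c) OR (d AND ((b OR c) OR (c AND (b OR c))))

(b OR c) OR (d AND ((b OR c) OR (c AND (b OR c))))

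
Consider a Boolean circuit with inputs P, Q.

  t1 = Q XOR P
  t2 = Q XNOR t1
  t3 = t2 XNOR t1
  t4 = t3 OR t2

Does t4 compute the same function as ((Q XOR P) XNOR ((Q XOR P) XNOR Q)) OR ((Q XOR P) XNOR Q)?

t1 = Q XOR P
t2 = Q XNOR t1 = Q XNOR (Q XOR P)
t3 = t2 XNOR t1 = (Q XNOR (Q XOR P)) XNOR (Q XOR P)
t4 = t3 OR t2 = ((Q XNOR (Q XOR P)) XNOR (Q XOR P)) OR (Q XNOR (Q XOR P))
At P=1, Q=0: circuit gives 0, formula gives 0.
At P=0, Q=0: circuit gives 1, formula gives 1.
Agrees on all 4 inputs.

Yes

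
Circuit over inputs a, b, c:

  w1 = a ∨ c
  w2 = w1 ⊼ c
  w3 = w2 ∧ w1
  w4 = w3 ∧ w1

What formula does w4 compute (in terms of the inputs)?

w1 = a ∨ c
w2 = w1 ⊼ c = (a ∨ c) ⊼ c
w3 = w2 ∧ w1 = ((a ∨ c) ⊼ c) ∧ (a ∨ c)
w4 = w3 ∧ w1 = (((a ∨ c) ⊼ c) ∧ (a ∨ c)) ∧ (a ∨ c)

(((a ∨ c) ⊼ c) ∧ (a ∨ c)) ∧ (a ∨ c)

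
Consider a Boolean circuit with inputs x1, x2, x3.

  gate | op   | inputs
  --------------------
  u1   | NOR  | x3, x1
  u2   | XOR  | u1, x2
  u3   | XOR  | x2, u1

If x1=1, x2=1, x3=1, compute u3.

u1 = 1 NOR 1 = 0
u3 = 1 XOR 0 = 1

1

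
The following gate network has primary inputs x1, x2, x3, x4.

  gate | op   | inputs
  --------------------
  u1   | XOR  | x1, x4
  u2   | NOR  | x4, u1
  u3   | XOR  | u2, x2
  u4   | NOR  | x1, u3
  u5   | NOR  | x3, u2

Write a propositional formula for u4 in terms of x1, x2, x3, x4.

u1 = x1 XOR x4
u2 = x4 NOR u1 = x4 NOR (x1 XOR x4)
u3 = u2 XOR x2 = (x4 NOR (x1 XOR x4)) XOR x2
u4 = x1 NOR u3 = x1 NOR ((x4 NOR (x1 XOR x4)) XOR x2)

x1 NOR ((x4 NOR (x1 XOR x4)) XOR x2)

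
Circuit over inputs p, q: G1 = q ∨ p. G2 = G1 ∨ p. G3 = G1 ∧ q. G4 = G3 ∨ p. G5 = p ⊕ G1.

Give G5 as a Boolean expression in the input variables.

G1 = q ∨ p
G5 = p ⊕ G1 = p ⊕ (q ∨ p)

p ⊕ (q ∨ p)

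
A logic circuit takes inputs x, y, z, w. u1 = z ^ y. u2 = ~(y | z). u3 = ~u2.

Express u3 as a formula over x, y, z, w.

u2 = ~(y | z)
u3 = ~u2 = ~(~(y | z))

~(~(y | z))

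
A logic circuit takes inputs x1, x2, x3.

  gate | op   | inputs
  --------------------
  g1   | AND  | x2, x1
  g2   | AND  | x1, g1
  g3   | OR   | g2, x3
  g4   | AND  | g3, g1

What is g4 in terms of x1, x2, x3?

g1 = x2 AND x1
g2 = x1 AND g1 = x1 AND (x2 AND x1)
g3 = g2 OR x3 = (x1 AND (x2 AND x1)) OR x3
g4 = g3 AND g1 = ((x1 AND (x2 AND x1)) OR x3) AND (x2 AND x1)

((x1 AND (x2 AND x1)) OR x3) AND (x2 AND x1)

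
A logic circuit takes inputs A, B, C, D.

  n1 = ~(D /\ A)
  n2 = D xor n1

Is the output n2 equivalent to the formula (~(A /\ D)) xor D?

Yes

n1 = ~(D /\ A)
n2 = D xor n1 = D xor (~(D /\ A))
At A=0, B=0, C=0, D=1: circuit gives 0, formula gives 0.
At A=0, B=0, C=0, D=0: circuit gives 1, formula gives 1.
Agrees on all 16 inputs.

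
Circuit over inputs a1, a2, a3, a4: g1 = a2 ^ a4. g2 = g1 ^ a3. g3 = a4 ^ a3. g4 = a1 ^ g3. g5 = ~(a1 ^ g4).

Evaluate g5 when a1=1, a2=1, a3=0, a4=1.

0

g3 = 1 ^ 0 = 1
g4 = 1 ^ 1 = 0
g5 = ~(1 ^ 0) = 0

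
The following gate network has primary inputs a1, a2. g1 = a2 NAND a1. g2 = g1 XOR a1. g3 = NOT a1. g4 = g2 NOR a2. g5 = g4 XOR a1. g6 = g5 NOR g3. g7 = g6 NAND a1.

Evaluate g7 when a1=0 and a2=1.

1

g1 = 1 NAND 0 = 1
g2 = 1 XOR 0 = 1
g3 = NOT 0 = 1
g4 = 1 NOR 1 = 0
g5 = 0 XOR 0 = 0
g6 = 0 NOR 1 = 0
g7 = 0 NAND 0 = 1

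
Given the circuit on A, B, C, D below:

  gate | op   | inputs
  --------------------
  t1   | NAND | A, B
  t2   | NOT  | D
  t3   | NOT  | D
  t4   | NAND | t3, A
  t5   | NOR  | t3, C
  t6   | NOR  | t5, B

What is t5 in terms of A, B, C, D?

t3 = NOT D
t5 = t3 NOR C = NOT D NOR C

NOT D NOR C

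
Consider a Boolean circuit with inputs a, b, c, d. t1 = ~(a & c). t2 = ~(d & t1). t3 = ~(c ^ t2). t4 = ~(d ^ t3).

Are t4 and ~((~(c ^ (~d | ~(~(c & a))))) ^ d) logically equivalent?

Yes

t1 = ~(a & c)
t2 = ~(d & t1) = ~(d & (~(a & c)))
t3 = ~(c ^ t2) = ~(c ^ (~(d & (~(a & c)))))
t4 = ~(d ^ t3) = ~(d ^ (~(c ^ (~(d & (~(a & c)))))))
At a=0, b=0, c=1, d=0: circuit gives 0, formula gives 0.
At a=0, b=0, c=0, d=0: circuit gives 1, formula gives 1.
Agrees on all 16 inputs.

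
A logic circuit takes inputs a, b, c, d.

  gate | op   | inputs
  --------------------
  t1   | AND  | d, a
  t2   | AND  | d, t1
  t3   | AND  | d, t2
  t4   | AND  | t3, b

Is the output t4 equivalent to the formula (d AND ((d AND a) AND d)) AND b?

Yes

t1 = d AND a
t2 = d AND t1 = d AND (d AND a)
t3 = d AND t2 = d AND (d AND (d AND a))
t4 = t3 AND b = (d AND (d AND (d AND a))) AND b
At a=0, b=0, c=0, d=0: circuit gives 0, formula gives 0.
At a=1, b=1, c=0, d=1: circuit gives 1, formula gives 1.
Agrees on all 16 inputs.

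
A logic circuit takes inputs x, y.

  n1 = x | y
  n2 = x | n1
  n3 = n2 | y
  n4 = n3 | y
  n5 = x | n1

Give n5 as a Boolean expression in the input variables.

n1 = x | y
n5 = x | n1 = x | (x | y)

x | (x | y)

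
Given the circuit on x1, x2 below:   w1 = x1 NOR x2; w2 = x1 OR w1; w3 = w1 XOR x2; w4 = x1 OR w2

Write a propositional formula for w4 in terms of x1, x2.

x1 OR (x1 OR (x1 NOR x2))

w1 = x1 NOR x2
w2 = x1 OR w1 = x1 OR (x1 NOR x2)
w4 = x1 OR w2 = x1 OR (x1 OR (x1 NOR x2))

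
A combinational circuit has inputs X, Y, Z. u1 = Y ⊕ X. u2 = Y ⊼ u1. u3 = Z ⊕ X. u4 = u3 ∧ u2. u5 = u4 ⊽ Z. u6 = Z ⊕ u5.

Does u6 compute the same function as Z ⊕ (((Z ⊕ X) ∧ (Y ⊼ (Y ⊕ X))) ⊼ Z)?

No

u1 = Y ⊕ X
u2 = Y ⊼ u1 = Y ⊼ (Y ⊕ X)
u3 = Z ⊕ X
u4 = u3 ∧ u2 = (Z ⊕ X) ∧ (Y ⊼ (Y ⊕ X))
u5 = u4 ⊽ Z = ((Z ⊕ X) ∧ (Y ⊼ (Y ⊕ X))) ⊽ Z
u6 = Z ⊕ u5 = Z ⊕ (((Z ⊕ X) ∧ (Y ⊼ (Y ⊕ X))) ⊽ Z)
At X=0, Y=1, Z=1: circuit gives 1, formula gives 0.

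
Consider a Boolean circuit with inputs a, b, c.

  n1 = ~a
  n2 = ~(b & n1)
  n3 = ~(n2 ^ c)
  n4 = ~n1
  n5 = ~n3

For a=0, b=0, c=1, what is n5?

0

n1 = ~0 = 1
n2 = ~(0 & 1) = 1
n3 = ~(1 ^ 1) = 1
n5 = ~1 = 0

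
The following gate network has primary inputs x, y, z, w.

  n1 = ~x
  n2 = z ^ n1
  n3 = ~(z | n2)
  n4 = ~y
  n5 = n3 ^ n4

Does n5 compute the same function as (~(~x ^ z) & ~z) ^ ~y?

Yes

n1 = ~x
n2 = z ^ n1 = z ^ ~x
n3 = ~(z | n2) = ~(z | (z ^ ~x))
n4 = ~y
n5 = n3 ^ n4 = (~(z | (z ^ ~x))) ^ ~y
At x=0, y=1, z=0, w=0: circuit gives 0, formula gives 0.
At x=0, y=0, z=0, w=0: circuit gives 1, formula gives 1.
Agrees on all 16 inputs.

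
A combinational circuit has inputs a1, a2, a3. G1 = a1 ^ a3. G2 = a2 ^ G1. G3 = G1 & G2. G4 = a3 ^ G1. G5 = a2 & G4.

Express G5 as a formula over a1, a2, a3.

a2 & (a3 ^ (a1 ^ a3))

G1 = a1 ^ a3
G4 = a3 ^ G1 = a3 ^ (a1 ^ a3)
G5 = a2 & G4 = a2 & (a3 ^ (a1 ^ a3))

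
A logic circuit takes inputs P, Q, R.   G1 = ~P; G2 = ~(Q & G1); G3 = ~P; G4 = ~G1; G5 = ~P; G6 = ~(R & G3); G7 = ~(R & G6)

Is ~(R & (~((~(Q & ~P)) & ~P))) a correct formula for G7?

G3 = ~P
G6 = ~(R & G3) = ~(R & ~P)
G7 = ~(R & G6) = ~(R & (~(R & ~P)))
At P=0, Q=1, R=1: circuit gives 1, formula gives 0.

No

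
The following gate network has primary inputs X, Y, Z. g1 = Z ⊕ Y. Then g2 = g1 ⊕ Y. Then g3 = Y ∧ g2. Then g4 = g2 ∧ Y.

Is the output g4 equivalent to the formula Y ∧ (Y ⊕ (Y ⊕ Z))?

Yes

g1 = Z ⊕ Y
g2 = g1 ⊕ Y = (Z ⊕ Y) ⊕ Y
g4 = g2 ∧ Y = ((Z ⊕ Y) ⊕ Y) ∧ Y
At X=0, Y=0, Z=0: circuit gives 0, formula gives 0.
At X=0, Y=1, Z=1: circuit gives 1, formula gives 1.
Agrees on all 8 inputs.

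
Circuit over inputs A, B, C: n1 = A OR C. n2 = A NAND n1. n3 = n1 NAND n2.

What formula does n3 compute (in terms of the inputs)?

(A OR C) NAND (A NAND (A OR C))

n1 = A OR C
n2 = A NAND n1 = A NAND (A OR C)
n3 = n1 NAND n2 = (A OR C) NAND (A NAND (A OR C))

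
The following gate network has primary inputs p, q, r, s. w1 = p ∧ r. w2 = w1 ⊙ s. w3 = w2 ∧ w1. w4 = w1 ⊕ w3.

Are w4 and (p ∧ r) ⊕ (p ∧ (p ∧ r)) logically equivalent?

No

w1 = p ∧ r
w2 = w1 ⊙ s = (p ∧ r) ⊙ s
w3 = w2 ∧ w1 = ((p ∧ r) ⊙ s) ∧ (p ∧ r)
w4 = w1 ⊕ w3 = (p ∧ r) ⊕ (((p ∧ r) ⊙ s) ∧ (p ∧ r))
At p=1, q=0, r=1, s=0: circuit gives 1, formula gives 0.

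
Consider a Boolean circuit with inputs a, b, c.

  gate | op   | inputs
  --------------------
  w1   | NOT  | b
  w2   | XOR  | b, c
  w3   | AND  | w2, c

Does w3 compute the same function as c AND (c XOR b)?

w2 = b XOR c
w3 = w2 AND c = (b XOR c) AND c
At a=0, b=0, c=0: circuit gives 0, formula gives 0.
At a=0, b=0, c=1: circuit gives 1, formula gives 1.
Agrees on all 8 inputs.

Yes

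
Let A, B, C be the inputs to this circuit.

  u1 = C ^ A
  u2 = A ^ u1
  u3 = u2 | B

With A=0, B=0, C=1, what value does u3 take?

1

u1 = 1 ^ 0 = 1
u2 = 0 ^ 1 = 1
u3 = 1 | 0 = 1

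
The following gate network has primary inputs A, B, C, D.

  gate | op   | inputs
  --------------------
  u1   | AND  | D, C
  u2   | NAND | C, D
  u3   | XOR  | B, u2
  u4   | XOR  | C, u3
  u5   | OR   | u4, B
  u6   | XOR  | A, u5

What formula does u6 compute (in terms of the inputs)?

u2 = C NAND D
u3 = B XOR u2 = B XOR (C NAND D)
u4 = C XOR u3 = C XOR (B XOR (C NAND D))
u5 = u4 OR B = (C XOR (B XOR (C NAND D))) OR B
u6 = A XOR u5 = A XOR ((C XOR (B XOR (C NAND D))) OR B)

A XOR ((C XOR (B XOR (C NAND D))) OR B)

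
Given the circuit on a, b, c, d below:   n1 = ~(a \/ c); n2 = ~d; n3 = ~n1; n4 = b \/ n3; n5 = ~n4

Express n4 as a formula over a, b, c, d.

n1 = ~(a \/ c)
n3 = ~n1 = ~(~(a \/ c))
n4 = b \/ n3 = b \/ ~(~(a \/ c))

b \/ ~(~(a \/ c))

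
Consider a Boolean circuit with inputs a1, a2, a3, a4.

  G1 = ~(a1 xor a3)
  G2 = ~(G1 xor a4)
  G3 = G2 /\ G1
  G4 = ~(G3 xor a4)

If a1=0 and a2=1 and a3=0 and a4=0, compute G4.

G1 = ~(0 xor 0) = 1
G2 = ~(1 xor 0) = 0
G3 = 0 /\ 1 = 0
G4 = ~(0 xor 0) = 1

1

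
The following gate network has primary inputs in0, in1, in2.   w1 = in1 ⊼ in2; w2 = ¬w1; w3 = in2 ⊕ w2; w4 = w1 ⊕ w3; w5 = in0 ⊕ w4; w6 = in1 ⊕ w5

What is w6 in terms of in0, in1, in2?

in1 ⊕ (in0 ⊕ ((in1 ⊼ in2) ⊕ (in2 ⊕ ¬(in1 ⊼ in2))))

w1 = in1 ⊼ in2
w2 = ¬w1 = ¬(in1 ⊼ in2)
w3 = in2 ⊕ w2 = in2 ⊕ ¬(in1 ⊼ in2)
w4 = w1 ⊕ w3 = (in1 ⊼ in2) ⊕ (in2 ⊕ ¬(in1 ⊼ in2))
w5 = in0 ⊕ w4 = in0 ⊕ ((in1 ⊼ in2) ⊕ (in2 ⊕ ¬(in1 ⊼ in2)))
w6 = in1 ⊕ w5 = in1 ⊕ (in0 ⊕ ((in1 ⊼ in2) ⊕ (in2 ⊕ ¬(in1 ⊼ in2))))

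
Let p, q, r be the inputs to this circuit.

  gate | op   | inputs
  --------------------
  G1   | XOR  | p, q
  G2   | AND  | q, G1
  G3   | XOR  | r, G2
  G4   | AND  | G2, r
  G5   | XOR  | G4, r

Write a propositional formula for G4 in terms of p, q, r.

(q AND (p XOR q)) AND r

G1 = p XOR q
G2 = q AND G1 = q AND (p XOR q)
G4 = G2 AND r = (q AND (p XOR q)) AND r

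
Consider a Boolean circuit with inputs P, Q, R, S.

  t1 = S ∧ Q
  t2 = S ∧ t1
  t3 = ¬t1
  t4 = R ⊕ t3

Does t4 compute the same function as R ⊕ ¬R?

t1 = S ∧ Q
t3 = ¬t1 = ¬(S ∧ Q)
t4 = R ⊕ t3 = R ⊕ ¬(S ∧ Q)
At P=0, Q=0, R=1, S=0: circuit gives 0, formula gives 1.

No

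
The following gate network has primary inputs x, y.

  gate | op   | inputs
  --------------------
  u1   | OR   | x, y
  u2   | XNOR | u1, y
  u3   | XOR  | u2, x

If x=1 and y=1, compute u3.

0

u1 = 1 OR 1 = 1
u2 = 1 XNOR 1 = 1
u3 = 1 XOR 1 = 0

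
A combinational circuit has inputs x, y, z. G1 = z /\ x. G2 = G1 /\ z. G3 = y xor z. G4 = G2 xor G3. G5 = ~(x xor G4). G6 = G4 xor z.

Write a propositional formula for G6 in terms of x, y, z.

G1 = z /\ x
G2 = G1 /\ z = (z /\ x) /\ z
G3 = y xor z
G4 = G2 xor G3 = ((z /\ x) /\ z) xor (y xor z)
G6 = G4 xor z = (((z /\ x) /\ z) xor (y xor z)) xor z

(((z /\ x) /\ z) xor (y xor z)) xor z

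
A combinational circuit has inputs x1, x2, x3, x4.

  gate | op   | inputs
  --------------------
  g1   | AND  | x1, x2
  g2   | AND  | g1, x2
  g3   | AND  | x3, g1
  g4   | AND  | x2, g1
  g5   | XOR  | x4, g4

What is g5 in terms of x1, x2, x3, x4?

g1 = x1 AND x2
g4 = x2 AND g1 = x2 AND (x1 AND x2)
g5 = x4 XOR g4 = x4 XOR (x2 AND (x1 AND x2))

x4 XOR (x2 AND (x1 AND x2))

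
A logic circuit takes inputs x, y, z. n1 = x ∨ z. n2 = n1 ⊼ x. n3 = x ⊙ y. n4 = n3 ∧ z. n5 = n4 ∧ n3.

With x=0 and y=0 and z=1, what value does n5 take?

n3 = 0 ⊙ 0 = 1
n4 = 1 ∧ 1 = 1
n5 = 1 ∧ 1 = 1

1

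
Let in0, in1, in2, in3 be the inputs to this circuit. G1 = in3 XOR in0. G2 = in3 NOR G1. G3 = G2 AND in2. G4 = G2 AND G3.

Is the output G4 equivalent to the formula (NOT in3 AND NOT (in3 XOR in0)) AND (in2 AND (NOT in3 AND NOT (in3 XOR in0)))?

G1 = in3 XOR in0
G2 = in3 NOR G1 = in3 NOR (in3 XOR in0)
G3 = G2 AND in2 = (in3 NOR (in3 XOR in0)) AND in2
G4 = G2 AND G3 = (in3 NOR (in3 XOR in0)) AND ((in3 NOR (in3 XOR in0)) AND in2)
At in0=0, in1=0, in2=0, in3=0: circuit gives 0, formula gives 0.
At in0=0, in1=0, in2=1, in3=0: circuit gives 1, formula gives 1.
Agrees on all 16 inputs.

Yes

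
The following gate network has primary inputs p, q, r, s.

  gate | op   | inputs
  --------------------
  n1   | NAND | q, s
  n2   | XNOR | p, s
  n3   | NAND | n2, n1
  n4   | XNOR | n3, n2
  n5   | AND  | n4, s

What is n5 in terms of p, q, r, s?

(((p XNOR s) NAND (q NAND s)) XNOR (p XNOR s)) AND s

n1 = q NAND s
n2 = p XNOR s
n3 = n2 NAND n1 = (p XNOR s) NAND (q NAND s)
n4 = n3 XNOR n2 = ((p XNOR s) NAND (q NAND s)) XNOR (p XNOR s)
n5 = n4 AND s = (((p XNOR s) NAND (q NAND s)) XNOR (p XNOR s)) AND s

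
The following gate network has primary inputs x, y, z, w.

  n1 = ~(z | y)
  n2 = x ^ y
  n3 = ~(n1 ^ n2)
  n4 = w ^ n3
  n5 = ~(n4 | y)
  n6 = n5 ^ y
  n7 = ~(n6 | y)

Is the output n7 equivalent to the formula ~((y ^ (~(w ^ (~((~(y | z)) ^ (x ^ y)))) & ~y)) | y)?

n1 = ~(z | y)
n2 = x ^ y
n3 = ~(n1 ^ n2) = ~((~(z | y)) ^ (x ^ y))
n4 = w ^ n3 = w ^ (~((~(z | y)) ^ (x ^ y)))
n5 = ~(n4 | y) = ~((w ^ (~((~(z | y)) ^ (x ^ y)))) | y)
n6 = n5 ^ y = (~((w ^ (~((~(z | y)) ^ (x ^ y)))) | y)) ^ y
n7 = ~(n6 | y) = ~(((~((w ^ (~((~(z | y)) ^ (x ^ y)))) | y)) ^ y) | y)
At x=0, y=0, z=0, w=0: circuit gives 0, formula gives 0.
At x=0, y=0, z=0, w=1: circuit gives 1, formula gives 1.
Agrees on all 16 inputs.

Yes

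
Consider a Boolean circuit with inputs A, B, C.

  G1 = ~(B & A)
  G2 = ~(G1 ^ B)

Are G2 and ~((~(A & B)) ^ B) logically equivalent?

G1 = ~(B & A)
G2 = ~(G1 ^ B) = ~((~(B & A)) ^ B)
At A=0, B=0, C=0: circuit gives 0, formula gives 0.
At A=0, B=1, C=0: circuit gives 1, formula gives 1.
Agrees on all 8 inputs.

Yes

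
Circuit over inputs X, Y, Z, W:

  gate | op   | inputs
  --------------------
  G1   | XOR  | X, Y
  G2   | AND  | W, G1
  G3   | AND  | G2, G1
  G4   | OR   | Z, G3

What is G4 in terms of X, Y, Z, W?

Z OR ((W AND (X XOR Y)) AND (X XOR Y))

G1 = X XOR Y
G2 = W AND G1 = W AND (X XOR Y)
G3 = G2 AND G1 = (W AND (X XOR Y)) AND (X XOR Y)
G4 = Z OR G3 = Z OR ((W AND (X XOR Y)) AND (X XOR Y))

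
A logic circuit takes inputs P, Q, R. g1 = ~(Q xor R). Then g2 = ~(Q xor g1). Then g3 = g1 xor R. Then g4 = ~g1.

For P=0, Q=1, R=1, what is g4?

g1 = ~(1 xor 1) = 1
g4 = ~1 = 0

0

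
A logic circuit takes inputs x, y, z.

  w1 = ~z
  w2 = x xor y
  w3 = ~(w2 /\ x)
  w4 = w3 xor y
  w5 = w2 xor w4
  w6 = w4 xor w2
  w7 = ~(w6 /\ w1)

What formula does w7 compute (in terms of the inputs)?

w1 = ~z
w2 = x xor y
w3 = ~(w2 /\ x) = ~((x xor y) /\ x)
w4 = w3 xor y = (~((x xor y) /\ x)) xor y
w6 = w4 xor w2 = ((~((x xor y) /\ x)) xor y) xor (x xor y)
w7 = ~(w6 /\ w1) = ~((((~((x xor y) /\ x)) xor y) xor (x xor y)) /\ ~z)

~((((~((x xor y) /\ x)) xor y) xor (x xor y)) /\ ~z)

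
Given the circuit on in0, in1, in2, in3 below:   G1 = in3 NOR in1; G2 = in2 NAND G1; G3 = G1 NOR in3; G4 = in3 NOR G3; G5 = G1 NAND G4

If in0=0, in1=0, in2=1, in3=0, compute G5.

0

G1 = 0 NOR 0 = 1
G3 = 1 NOR 0 = 0
G4 = 0 NOR 0 = 1
G5 = 1 NAND 1 = 0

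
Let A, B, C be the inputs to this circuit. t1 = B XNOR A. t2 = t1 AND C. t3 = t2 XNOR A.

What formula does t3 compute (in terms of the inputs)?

((B XNOR A) AND C) XNOR A

t1 = B XNOR A
t2 = t1 AND C = (B XNOR A) AND C
t3 = t2 XNOR A = ((B XNOR A) AND C) XNOR A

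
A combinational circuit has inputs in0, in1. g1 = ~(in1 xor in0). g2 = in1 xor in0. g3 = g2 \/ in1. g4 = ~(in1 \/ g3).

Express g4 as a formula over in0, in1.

g2 = in1 xor in0
g3 = g2 \/ in1 = (in1 xor in0) \/ in1
g4 = ~(in1 \/ g3) = ~(in1 \/ ((in1 xor in0) \/ in1))

~(in1 \/ ((in1 xor in0) \/ in1))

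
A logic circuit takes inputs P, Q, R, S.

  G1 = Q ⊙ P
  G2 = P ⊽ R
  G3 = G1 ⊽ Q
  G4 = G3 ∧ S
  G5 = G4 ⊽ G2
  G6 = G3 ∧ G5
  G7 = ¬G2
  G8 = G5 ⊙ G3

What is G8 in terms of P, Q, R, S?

G1 = Q ⊙ P
G2 = P ⊽ R
G3 = G1 ⊽ Q = (Q ⊙ P) ⊽ Q
G4 = G3 ∧ S = ((Q ⊙ P) ⊽ Q) ∧ S
G5 = G4 ⊽ G2 = (((Q ⊙ P) ⊽ Q) ∧ S) ⊽ (P ⊽ R)
G8 = G5 ⊙ G3 = ((((Q ⊙ P) ⊽ Q) ∧ S) ⊽ (P ⊽ R)) ⊙ ((Q ⊙ P) ⊽ Q)

((((Q ⊙ P) ⊽ Q) ∧ S) ⊽ (P ⊽ R)) ⊙ ((Q ⊙ P) ⊽ Q)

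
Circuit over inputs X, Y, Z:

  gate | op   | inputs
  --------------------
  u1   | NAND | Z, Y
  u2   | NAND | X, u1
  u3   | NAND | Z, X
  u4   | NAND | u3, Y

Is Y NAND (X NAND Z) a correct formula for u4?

Yes

u3 = Z NAND X
u4 = u3 NAND Y = (Z NAND X) NAND Y
At X=0, Y=1, Z=0: circuit gives 0, formula gives 0.
At X=0, Y=0, Z=0: circuit gives 1, formula gives 1.
Agrees on all 8 inputs.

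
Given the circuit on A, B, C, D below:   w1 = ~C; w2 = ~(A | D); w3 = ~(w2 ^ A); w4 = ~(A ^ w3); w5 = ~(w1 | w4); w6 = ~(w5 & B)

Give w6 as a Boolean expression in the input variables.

w1 = ~C
w2 = ~(A | D)
w3 = ~(w2 ^ A) = ~((~(A | D)) ^ A)
w4 = ~(A ^ w3) = ~(A ^ (~((~(A | D)) ^ A)))
w5 = ~(w1 | w4) = ~(~C | (~(A ^ (~((~(A | D)) ^ A)))))
w6 = ~(w5 & B) = ~((~(~C | (~(A ^ (~((~(A | D)) ^ A)))))) & B)

~((~(~C | (~(A ^ (~((~(A | D)) ^ A)))))) & B)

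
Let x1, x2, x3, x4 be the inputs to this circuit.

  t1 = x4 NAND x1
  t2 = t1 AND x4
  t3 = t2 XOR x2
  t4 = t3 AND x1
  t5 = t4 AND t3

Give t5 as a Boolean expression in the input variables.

((((x4 NAND x1) AND x4) XOR x2) AND x1) AND (((x4 NAND x1) AND x4) XOR x2)

t1 = x4 NAND x1
t2 = t1 AND x4 = (x4 NAND x1) AND x4
t3 = t2 XOR x2 = ((x4 NAND x1) AND x4) XOR x2
t4 = t3 AND x1 = (((x4 NAND x1) AND x4) XOR x2) AND x1
t5 = t4 AND t3 = ((((x4 NAND x1) AND x4) XOR x2) AND x1) AND (((x4 NAND x1) AND x4) XOR x2)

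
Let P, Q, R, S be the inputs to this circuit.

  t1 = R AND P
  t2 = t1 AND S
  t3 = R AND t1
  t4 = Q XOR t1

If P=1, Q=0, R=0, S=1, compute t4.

t1 = 0 AND 1 = 0
t4 = 0 XOR 0 = 0

0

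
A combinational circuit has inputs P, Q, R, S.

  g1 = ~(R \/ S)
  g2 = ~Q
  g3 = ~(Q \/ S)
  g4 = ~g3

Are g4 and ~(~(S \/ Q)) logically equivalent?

Yes

g3 = ~(Q \/ S)
g4 = ~g3 = ~(~(Q \/ S))
At P=0, Q=0, R=0, S=0: circuit gives 0, formula gives 0.
At P=0, Q=0, R=0, S=1: circuit gives 1, formula gives 1.
Agrees on all 16 inputs.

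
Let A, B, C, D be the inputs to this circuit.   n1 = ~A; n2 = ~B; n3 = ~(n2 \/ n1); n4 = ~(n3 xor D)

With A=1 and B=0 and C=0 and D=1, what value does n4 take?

0

n1 = ~1 = 0
n2 = ~0 = 1
n3 = ~(1 \/ 0) = 0
n4 = ~(0 xor 1) = 0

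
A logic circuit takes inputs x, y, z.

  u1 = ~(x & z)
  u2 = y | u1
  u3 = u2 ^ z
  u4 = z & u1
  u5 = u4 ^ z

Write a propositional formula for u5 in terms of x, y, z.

u1 = ~(x & z)
u4 = z & u1 = z & (~(x & z))
u5 = u4 ^ z = (z & (~(x & z))) ^ z

(z & (~(x & z))) ^ z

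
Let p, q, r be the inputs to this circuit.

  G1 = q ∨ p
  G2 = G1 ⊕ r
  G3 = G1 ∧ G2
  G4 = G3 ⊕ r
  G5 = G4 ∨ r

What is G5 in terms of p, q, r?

G1 = q ∨ p
G2 = G1 ⊕ r = (q ∨ p) ⊕ r
G3 = G1 ∧ G2 = (q ∨ p) ∧ ((q ∨ p) ⊕ r)
G4 = G3 ⊕ r = ((q ∨ p) ∧ ((q ∨ p) ⊕ r)) ⊕ r
G5 = G4 ∨ r = (((q ∨ p) ∧ ((q ∨ p) ⊕ r)) ⊕ r) ∨ r

(((q ∨ p) ∧ ((q ∨ p) ⊕ r)) ⊕ r) ∨ r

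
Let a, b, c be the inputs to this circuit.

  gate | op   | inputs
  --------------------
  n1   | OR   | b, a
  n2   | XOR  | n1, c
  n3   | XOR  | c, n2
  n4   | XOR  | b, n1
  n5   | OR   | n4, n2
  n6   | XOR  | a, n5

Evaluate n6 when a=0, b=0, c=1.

n1 = 0 OR 0 = 0
n2 = 0 XOR 1 = 1
n4 = 0 XOR 0 = 0
n5 = 0 OR 1 = 1
n6 = 0 XOR 1 = 1

1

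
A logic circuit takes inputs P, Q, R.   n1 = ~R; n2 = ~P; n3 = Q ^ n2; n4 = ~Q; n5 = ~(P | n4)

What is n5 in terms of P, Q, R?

~(P | ~Q)

n4 = ~Q
n5 = ~(P | n4) = ~(P | ~Q)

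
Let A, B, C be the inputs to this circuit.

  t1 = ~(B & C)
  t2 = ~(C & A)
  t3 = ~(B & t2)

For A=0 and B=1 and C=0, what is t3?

0

t2 = ~(0 & 0) = 1
t3 = ~(1 & 1) = 0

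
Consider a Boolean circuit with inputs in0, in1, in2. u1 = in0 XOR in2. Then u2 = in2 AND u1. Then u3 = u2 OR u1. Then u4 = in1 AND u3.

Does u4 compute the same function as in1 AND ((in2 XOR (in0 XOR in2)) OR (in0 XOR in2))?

u1 = in0 XOR in2
u2 = in2 AND u1 = in2 AND (in0 XOR in2)
u3 = u2 OR u1 = (in2 AND (in0 XOR in2)) OR (in0 XOR in2)
u4 = in1 AND u3 = in1 AND ((in2 AND (in0 XOR in2)) OR (in0 XOR in2))
At in0=1, in1=1, in2=1: circuit gives 0, formula gives 1.

No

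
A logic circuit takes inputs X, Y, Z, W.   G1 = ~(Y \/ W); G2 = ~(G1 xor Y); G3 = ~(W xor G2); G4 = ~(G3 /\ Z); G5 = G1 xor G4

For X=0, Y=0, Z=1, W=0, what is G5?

1

G1 = ~(0 \/ 0) = 1
G2 = ~(1 xor 0) = 0
G3 = ~(0 xor 0) = 1
G4 = ~(1 /\ 1) = 0
G5 = 1 xor 0 = 1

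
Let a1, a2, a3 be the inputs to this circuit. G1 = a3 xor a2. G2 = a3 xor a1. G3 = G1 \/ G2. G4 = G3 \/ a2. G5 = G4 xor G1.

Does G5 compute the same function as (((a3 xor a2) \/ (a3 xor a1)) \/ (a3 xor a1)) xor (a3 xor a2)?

G1 = a3 xor a2
G2 = a3 xor a1
G3 = G1 \/ G2 = (a3 xor a2) \/ (a3 xor a1)
G4 = G3 \/ a2 = ((a3 xor a2) \/ (a3 xor a1)) \/ a2
G5 = G4 xor G1 = (((a3 xor a2) \/ (a3 xor a1)) \/ a2) xor (a3 xor a2)
At a1=1, a2=1, a3=1: circuit gives 1, formula gives 0.

No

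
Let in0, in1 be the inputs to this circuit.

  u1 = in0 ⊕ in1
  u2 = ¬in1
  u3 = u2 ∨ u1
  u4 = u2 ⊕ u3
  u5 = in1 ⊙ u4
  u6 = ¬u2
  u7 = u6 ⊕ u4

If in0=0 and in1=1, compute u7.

0

u1 = 0 ⊕ 1 = 1
u2 = ¬1 = 0
u3 = 0 ∨ 1 = 1
u4 = 0 ⊕ 1 = 1
u6 = ¬0 = 1
u7 = 1 ⊕ 1 = 0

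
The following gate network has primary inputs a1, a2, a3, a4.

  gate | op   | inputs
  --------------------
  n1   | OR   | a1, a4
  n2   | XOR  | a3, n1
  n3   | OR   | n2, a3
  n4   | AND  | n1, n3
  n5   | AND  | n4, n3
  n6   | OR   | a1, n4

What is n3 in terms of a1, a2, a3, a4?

n1 = a1 OR a4
n2 = a3 XOR n1 = a3 XOR (a1 OR a4)
n3 = n2 OR a3 = (a3 XOR (a1 OR a4)) OR a3

(a3 XOR (a1 OR a4)) OR a3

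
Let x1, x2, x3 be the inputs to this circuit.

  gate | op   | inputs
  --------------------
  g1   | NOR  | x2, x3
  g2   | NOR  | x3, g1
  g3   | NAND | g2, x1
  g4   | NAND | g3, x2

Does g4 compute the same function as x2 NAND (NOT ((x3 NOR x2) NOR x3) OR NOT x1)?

Yes

g1 = x2 NOR x3
g2 = x3 NOR g1 = x3 NOR (x2 NOR x3)
g3 = g2 NAND x1 = (x3 NOR (x2 NOR x3)) NAND x1
g4 = g3 NAND x2 = ((x3 NOR (x2 NOR x3)) NAND x1) NAND x2
At x1=0, x2=1, x3=0: circuit gives 0, formula gives 0.
At x1=0, x2=0, x3=0: circuit gives 1, formula gives 1.
Agrees on all 8 inputs.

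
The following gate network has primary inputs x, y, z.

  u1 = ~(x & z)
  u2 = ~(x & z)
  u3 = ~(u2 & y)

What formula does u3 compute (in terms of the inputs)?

~((~(x & z)) & y)

u2 = ~(x & z)
u3 = ~(u2 & y) = ~((~(x & z)) & y)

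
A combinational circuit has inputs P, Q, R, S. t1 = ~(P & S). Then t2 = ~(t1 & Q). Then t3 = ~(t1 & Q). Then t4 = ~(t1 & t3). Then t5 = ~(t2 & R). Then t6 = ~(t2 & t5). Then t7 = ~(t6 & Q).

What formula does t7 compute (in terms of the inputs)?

t1 = ~(P & S)
t2 = ~(t1 & Q) = ~((~(P & S)) & Q)
t5 = ~(t2 & R) = ~((~((~(P & S)) & Q)) & R)
t6 = ~(t2 & t5) = ~((~((~(P & S)) & Q)) & (~((~((~(P & S)) & Q)) & R)))
t7 = ~(t6 & Q) = ~((~((~((~(P & S)) & Q)) & (~((~((~(P & S)) & Q)) & R)))) & Q)

~((~((~((~(P & S)) & Q)) & (~((~((~(P & S)) & Q)) & R)))) & Q)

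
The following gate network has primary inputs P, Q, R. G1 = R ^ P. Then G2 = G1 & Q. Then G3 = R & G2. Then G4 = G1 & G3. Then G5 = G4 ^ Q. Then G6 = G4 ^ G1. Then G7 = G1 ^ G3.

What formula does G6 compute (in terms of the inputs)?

((R ^ P) & (R & ((R ^ P) & Q))) ^ (R ^ P)

G1 = R ^ P
G2 = G1 & Q = (R ^ P) & Q
G3 = R & G2 = R & ((R ^ P) & Q)
G4 = G1 & G3 = (R ^ P) & (R & ((R ^ P) & Q))
G6 = G4 ^ G1 = ((R ^ P) & (R & ((R ^ P) & Q))) ^ (R ^ P)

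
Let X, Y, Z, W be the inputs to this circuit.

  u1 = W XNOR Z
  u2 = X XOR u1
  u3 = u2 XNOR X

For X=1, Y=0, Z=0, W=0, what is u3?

u1 = 0 XNOR 0 = 1
u2 = 1 XOR 1 = 0
u3 = 0 XNOR 1 = 0

0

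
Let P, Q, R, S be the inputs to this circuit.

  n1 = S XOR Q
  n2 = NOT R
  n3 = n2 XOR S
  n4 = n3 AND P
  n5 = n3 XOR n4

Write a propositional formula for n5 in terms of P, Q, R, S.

n2 = NOT R
n3 = n2 XOR S = NOT R XOR S
n4 = n3 AND P = (NOT R XOR S) AND P
n5 = n3 XOR n4 = (NOT R XOR S) XOR ((NOT R XOR S) AND P)

(NOT R XOR S) XOR ((NOT R XOR S) AND P)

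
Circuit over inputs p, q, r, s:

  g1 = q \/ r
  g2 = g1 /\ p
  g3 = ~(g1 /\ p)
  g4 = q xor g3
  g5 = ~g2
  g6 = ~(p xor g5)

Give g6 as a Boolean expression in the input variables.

g1 = q \/ r
g2 = g1 /\ p = (q \/ r) /\ p
g5 = ~g2 = ~((q \/ r) /\ p)
g6 = ~(p xor g5) = ~(p xor ~((q \/ r) /\ p))

~(p xor ~((q \/ r) /\ p))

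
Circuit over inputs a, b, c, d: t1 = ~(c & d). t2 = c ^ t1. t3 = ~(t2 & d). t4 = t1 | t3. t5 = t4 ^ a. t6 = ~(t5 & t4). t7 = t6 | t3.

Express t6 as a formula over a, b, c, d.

t1 = ~(c & d)
t2 = c ^ t1 = c ^ (~(c & d))
t3 = ~(t2 & d) = ~((c ^ (~(c & d))) & d)
t4 = t1 | t3 = (~(c & d)) | (~((c ^ (~(c & d))) & d))
t5 = t4 ^ a = ((~(c & d)) | (~((c ^ (~(c & d))) & d))) ^ a
t6 = ~(t5 & t4) = ~((((~(c & d)) | (~((c ^ (~(c & d))) & d))) ^ a) & ((~(c & d)) | (~((c ^ (~(c & d))) & d))))

~((((~(c & d)) | (~((c ^ (~(c & d))) & d))) ^ a) & ((~(c & d)) | (~((c ^ (~(c & d))) & d))))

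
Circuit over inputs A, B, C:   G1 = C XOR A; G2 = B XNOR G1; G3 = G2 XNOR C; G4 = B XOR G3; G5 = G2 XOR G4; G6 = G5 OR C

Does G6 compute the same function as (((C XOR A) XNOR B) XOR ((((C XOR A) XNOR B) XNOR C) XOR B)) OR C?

Yes

G1 = C XOR A
G2 = B XNOR G1 = B XNOR (C XOR A)
G3 = G2 XNOR C = (B XNOR (C XOR A)) XNOR C
G4 = B XOR G3 = B XOR ((B XNOR (C XOR A)) XNOR C)
G5 = G2 XOR G4 = (B XNOR (C XOR A)) XOR (B XOR ((B XNOR (C XOR A)) XNOR C))
G6 = G5 OR C = ((B XNOR (C XOR A)) XOR (B XOR ((B XNOR (C XOR A)) XNOR C))) OR C
At A=0, B=1, C=0: circuit gives 0, formula gives 0.
At A=0, B=0, C=0: circuit gives 1, formula gives 1.
Agrees on all 8 inputs.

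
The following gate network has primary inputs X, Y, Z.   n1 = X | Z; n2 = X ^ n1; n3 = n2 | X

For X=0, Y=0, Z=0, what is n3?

0

n1 = 0 | 0 = 0
n2 = 0 ^ 0 = 0
n3 = 0 | 0 = 0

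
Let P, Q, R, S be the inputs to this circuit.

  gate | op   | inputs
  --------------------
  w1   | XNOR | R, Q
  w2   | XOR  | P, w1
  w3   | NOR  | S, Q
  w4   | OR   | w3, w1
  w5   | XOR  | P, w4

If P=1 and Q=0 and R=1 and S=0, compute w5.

0

w1 = 1 XNOR 0 = 0
w3 = 0 NOR 0 = 1
w4 = 1 OR 0 = 1
w5 = 1 XOR 1 = 0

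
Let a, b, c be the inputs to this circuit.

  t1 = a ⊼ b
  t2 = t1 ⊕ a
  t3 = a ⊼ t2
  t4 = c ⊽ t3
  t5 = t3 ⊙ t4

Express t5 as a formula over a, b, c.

(a ⊼ ((a ⊼ b) ⊕ a)) ⊙ (c ⊽ (a ⊼ ((a ⊼ b) ⊕ a)))

t1 = a ⊼ b
t2 = t1 ⊕ a = (a ⊼ b) ⊕ a
t3 = a ⊼ t2 = a ⊼ ((a ⊼ b) ⊕ a)
t4 = c ⊽ t3 = c ⊽ (a ⊼ ((a ⊼ b) ⊕ a))
t5 = t3 ⊙ t4 = (a ⊼ ((a ⊼ b) ⊕ a)) ⊙ (c ⊽ (a ⊼ ((a ⊼ b) ⊕ a)))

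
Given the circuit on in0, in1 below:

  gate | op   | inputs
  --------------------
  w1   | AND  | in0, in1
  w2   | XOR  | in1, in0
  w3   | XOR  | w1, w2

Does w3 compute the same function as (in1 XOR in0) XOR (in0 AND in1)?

w1 = in0 AND in1
w2 = in1 XOR in0
w3 = w1 XOR w2 = (in0 AND in1) XOR (in1 XOR in0)
At in0=0, in1=0: circuit gives 0, formula gives 0.
At in0=0, in1=1: circuit gives 1, formula gives 1.
Agrees on all 4 inputs.

Yes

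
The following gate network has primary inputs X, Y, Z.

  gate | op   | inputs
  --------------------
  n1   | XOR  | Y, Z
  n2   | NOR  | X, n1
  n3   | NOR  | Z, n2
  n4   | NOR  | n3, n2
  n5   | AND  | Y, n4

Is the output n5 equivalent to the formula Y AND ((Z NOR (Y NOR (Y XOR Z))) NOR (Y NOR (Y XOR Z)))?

No

n1 = Y XOR Z
n2 = X NOR n1 = X NOR (Y XOR Z)
n3 = Z NOR n2 = Z NOR (X NOR (Y XOR Z))
n4 = n3 NOR n2 = (Z NOR (X NOR (Y XOR Z))) NOR (X NOR (Y XOR Z))
n5 = Y AND n4 = Y AND ((Z NOR (X NOR (Y XOR Z))) NOR (X NOR (Y XOR Z)))
At X=0, Y=1, Z=1: circuit gives 0, formula gives 1.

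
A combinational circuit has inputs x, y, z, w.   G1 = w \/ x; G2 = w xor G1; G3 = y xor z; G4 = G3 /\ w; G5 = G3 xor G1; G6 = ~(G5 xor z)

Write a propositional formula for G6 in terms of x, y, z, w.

~(((y xor z) xor (w \/ x)) xor z)

G1 = w \/ x
G3 = y xor z
G5 = G3 xor G1 = (y xor z) xor (w \/ x)
G6 = ~(G5 xor z) = ~(((y xor z) xor (w \/ x)) xor z)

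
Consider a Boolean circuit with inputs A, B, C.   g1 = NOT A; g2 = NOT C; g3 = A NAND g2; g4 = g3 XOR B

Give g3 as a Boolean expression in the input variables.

g2 = NOT C
g3 = A NAND g2 = A NAND NOT C

A NAND NOT C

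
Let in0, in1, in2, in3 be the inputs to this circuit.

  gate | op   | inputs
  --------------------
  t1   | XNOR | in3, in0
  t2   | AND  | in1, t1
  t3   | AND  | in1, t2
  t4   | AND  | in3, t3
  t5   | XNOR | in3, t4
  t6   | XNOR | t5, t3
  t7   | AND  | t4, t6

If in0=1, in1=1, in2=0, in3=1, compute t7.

t1 = 1 XNOR 1 = 1
t2 = 1 AND 1 = 1
t3 = 1 AND 1 = 1
t4 = 1 AND 1 = 1
t5 = 1 XNOR 1 = 1
t6 = 1 XNOR 1 = 1
t7 = 1 AND 1 = 1

1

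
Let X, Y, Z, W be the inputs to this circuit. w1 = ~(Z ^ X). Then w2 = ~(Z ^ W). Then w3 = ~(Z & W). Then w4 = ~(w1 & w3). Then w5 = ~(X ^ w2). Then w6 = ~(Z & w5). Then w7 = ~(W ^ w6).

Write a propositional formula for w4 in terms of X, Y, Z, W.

~((~(Z ^ X)) & (~(Z & W)))

w1 = ~(Z ^ X)
w3 = ~(Z & W)
w4 = ~(w1 & w3) = ~((~(Z ^ X)) & (~(Z & W)))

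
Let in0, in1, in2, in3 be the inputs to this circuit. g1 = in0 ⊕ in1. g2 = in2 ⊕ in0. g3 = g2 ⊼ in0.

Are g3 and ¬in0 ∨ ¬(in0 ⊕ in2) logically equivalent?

g2 = in2 ⊕ in0
g3 = g2 ⊼ in0 = (in2 ⊕ in0) ⊼ in0
At in0=1, in1=0, in2=0, in3=0: circuit gives 0, formula gives 0.
At in0=0, in1=0, in2=0, in3=0: circuit gives 1, formula gives 1.
Agrees on all 16 inputs.

Yes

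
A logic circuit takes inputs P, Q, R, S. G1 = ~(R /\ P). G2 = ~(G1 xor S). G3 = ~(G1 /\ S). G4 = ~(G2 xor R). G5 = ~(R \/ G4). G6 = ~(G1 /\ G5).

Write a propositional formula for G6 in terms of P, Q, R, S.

~((~(R /\ P)) /\ (~(R \/ (~((~((~(R /\ P)) xor S)) xor R)))))

G1 = ~(R /\ P)
G2 = ~(G1 xor S) = ~((~(R /\ P)) xor S)
G4 = ~(G2 xor R) = ~((~((~(R /\ P)) xor S)) xor R)
G5 = ~(R \/ G4) = ~(R \/ (~((~((~(R /\ P)) xor S)) xor R)))
G6 = ~(G1 /\ G5) = ~((~(R /\ P)) /\ (~(R \/ (~((~((~(R /\ P)) xor S)) xor R)))))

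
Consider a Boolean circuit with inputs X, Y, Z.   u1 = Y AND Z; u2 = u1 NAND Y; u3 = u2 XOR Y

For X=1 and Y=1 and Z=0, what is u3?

u1 = 1 AND 0 = 0
u2 = 0 NAND 1 = 1
u3 = 1 XOR 1 = 0

0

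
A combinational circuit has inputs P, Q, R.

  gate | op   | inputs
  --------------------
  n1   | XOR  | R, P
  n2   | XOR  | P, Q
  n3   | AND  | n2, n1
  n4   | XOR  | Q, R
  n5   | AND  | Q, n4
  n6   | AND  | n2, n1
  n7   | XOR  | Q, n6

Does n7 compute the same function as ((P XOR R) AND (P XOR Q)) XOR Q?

Yes

n1 = R XOR P
n2 = P XOR Q
n6 = n2 AND n1 = (P XOR Q) AND (R XOR P)
n7 = Q XOR n6 = Q XOR ((P XOR Q) AND (R XOR P))
At P=0, Q=0, R=0: circuit gives 0, formula gives 0.
At P=0, Q=1, R=0: circuit gives 1, formula gives 1.
Agrees on all 8 inputs.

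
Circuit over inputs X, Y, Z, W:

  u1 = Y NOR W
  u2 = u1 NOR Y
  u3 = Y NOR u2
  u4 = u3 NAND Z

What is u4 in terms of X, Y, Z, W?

(Y NOR ((Y NOR W) NOR Y)) NAND Z

u1 = Y NOR W
u2 = u1 NOR Y = (Y NOR W) NOR Y
u3 = Y NOR u2 = Y NOR ((Y NOR W) NOR Y)
u4 = u3 NAND Z = (Y NOR ((Y NOR W) NOR Y)) NAND Z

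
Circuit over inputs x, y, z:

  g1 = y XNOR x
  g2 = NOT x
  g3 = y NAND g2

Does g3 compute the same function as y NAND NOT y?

No

g2 = NOT x
g3 = y NAND g2 = y NAND NOT x
At x=0, y=1, z=0: circuit gives 0, formula gives 1.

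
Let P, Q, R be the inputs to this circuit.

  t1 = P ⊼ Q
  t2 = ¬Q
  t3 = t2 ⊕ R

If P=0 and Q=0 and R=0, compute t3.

1

t2 = ¬0 = 1
t3 = 1 ⊕ 0 = 1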